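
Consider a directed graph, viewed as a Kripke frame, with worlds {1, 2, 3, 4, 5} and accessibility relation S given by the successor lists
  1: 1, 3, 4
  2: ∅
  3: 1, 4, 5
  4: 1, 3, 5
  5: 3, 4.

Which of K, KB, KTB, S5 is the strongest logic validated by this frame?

KB

Symmetric (axiom B): yes — every pair in S has its reverse in S.
Reflexive (axiom T): no — 2 is not related to itself.
Euclidean (axiom 5): no — 3 S 1 and 3 S 5, but not 1 S 5.
So F validates K, KB; KTB would additionally require S to be reflexive. The strongest is KB.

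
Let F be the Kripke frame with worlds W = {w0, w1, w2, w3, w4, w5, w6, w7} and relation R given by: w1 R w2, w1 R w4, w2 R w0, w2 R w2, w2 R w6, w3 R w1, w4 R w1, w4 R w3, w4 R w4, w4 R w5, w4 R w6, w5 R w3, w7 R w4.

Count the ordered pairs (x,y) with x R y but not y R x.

Enumerating: (w1,w2), (w2,w0), (w2,w6), (w3,w1), (w4,w3), (w4,w5), (w4,w6), (w5,w3), (w7,w4).

9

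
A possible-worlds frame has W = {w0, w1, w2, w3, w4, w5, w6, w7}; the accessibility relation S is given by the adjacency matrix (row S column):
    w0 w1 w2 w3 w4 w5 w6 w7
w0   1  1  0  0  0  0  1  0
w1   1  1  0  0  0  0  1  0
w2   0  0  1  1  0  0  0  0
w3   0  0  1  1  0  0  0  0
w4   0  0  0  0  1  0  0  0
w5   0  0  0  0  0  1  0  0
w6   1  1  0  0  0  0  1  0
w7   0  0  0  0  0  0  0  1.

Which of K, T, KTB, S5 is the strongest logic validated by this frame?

S5

Reflexive (axiom T): yes — every world is S-related to itself.
Symmetric (axiom B): yes — every pair in S has its reverse in S.
Euclidean (axiom 5): yes — any two successors of a common world are S-related.
So F validates K, T, KTB, S5. The strongest is S5.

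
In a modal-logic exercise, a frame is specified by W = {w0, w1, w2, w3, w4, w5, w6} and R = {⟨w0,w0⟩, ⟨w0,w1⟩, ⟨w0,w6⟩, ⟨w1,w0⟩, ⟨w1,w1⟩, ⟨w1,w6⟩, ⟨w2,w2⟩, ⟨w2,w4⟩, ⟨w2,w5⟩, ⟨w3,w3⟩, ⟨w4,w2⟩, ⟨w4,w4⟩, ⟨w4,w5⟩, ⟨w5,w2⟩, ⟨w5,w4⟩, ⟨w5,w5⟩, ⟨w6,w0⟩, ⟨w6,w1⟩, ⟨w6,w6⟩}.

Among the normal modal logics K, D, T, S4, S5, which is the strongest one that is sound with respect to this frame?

Serial (axiom D): yes — every world has a successor (e.g. w0 R w0).
Reflexive (axiom T): yes — every world is R-related to itself.
Transitive (axiom 4): yes — every two-step R-path is closed by a direct edge.
Euclidean (axiom 5): yes — any two successors of a common world are R-related.
So F validates K, D, T, S4, S5. The strongest is S5.

S5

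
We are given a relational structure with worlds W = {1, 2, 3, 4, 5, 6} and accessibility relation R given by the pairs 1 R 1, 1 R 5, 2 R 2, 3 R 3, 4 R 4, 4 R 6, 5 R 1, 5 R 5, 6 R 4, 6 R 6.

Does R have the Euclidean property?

Yes

Euclidean: yes — any two successors of a common world are R-related.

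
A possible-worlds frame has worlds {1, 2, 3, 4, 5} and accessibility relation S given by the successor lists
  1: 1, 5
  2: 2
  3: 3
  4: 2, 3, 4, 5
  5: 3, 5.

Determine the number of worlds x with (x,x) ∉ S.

S is reflexive; there are no such worlds.

0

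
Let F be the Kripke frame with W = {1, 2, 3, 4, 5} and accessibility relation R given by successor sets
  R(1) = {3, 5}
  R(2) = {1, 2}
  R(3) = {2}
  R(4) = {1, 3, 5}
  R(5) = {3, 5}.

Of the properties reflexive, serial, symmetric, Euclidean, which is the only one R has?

serial

Reflexive: no — 1 is not related to itself.
Serial: yes — every world has a successor (e.g. 1 R 3).
Symmetric: no — 1 R 3 but not 3 R 1.
Euclidean: no — 1 R 3 and 1 R 5, but not 3 R 5.
Only serial holds.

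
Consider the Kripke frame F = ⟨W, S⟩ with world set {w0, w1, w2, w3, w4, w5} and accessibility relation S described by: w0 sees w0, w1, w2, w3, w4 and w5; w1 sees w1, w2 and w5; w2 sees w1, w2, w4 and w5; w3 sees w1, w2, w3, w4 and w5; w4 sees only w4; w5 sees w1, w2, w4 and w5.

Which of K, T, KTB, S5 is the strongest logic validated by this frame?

T

Reflexive (axiom T): yes — every world is S-related to itself.
Symmetric (axiom B): no — w0 S w1 but not w1 S w0.
Euclidean (axiom 5): no — w0 S w1 and w0 S w3, but not w1 S w3.
So F validates K, T; KTB would additionally require S to be symmetric. The strongest is T.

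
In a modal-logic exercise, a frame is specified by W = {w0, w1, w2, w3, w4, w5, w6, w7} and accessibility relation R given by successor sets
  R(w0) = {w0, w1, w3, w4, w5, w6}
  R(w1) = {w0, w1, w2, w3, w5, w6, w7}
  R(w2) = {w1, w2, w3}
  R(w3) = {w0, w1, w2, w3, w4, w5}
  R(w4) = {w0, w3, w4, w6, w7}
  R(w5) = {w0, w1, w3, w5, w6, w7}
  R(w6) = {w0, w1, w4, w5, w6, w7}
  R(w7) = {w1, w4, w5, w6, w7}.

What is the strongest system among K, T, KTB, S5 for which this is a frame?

KTB

Reflexive (axiom T): yes — every world is R-related to itself.
Symmetric (axiom B): yes — every pair in R has its reverse in R.
Euclidean (axiom 5): no — w0 R w1 and w0 R w4, but not w1 R w4.
So F validates K, T, KTB; S5 would additionally require R to be Euclidean. The strongest is KTB.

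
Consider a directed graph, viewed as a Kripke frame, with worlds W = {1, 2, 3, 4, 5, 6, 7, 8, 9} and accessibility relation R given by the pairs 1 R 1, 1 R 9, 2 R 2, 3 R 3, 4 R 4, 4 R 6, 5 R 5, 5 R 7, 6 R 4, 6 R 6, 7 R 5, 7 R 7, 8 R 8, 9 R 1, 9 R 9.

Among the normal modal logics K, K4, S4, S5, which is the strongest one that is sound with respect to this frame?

Transitive (axiom 4): yes — every two-step R-path is closed by a direct edge.
Reflexive (axiom T): yes — every world is R-related to itself.
Euclidean (axiom 5): yes — any two successors of a common world are R-related.
So F validates K, K4, S4, S5. The strongest is S5.

S5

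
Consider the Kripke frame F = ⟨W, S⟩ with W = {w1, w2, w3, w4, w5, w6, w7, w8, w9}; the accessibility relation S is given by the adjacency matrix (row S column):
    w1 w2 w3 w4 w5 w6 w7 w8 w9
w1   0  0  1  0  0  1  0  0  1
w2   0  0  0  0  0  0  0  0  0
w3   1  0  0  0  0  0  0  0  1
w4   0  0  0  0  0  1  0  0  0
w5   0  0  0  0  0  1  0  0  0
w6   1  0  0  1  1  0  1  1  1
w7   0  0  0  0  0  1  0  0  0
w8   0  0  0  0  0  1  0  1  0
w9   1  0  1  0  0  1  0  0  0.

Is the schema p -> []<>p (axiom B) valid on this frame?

Yes

By correspondence theory, B is valid on a frame iff S is symmetric.
Symmetric: yes — every pair in S has its reverse in S.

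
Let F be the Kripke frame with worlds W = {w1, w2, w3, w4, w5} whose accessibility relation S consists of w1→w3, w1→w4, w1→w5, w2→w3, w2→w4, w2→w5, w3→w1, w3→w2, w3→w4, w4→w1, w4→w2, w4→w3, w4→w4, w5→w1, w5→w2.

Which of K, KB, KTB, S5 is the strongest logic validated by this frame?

KB

Symmetric (axiom B): yes — every pair in S has its reverse in S.
Reflexive (axiom T): no — w1 is not related to itself.
Euclidean (axiom 5): no — w1 S w3 and w1 S w5, but not w3 S w5.
So F validates K, KB; KTB would additionally require S to be reflexive. The strongest is KB.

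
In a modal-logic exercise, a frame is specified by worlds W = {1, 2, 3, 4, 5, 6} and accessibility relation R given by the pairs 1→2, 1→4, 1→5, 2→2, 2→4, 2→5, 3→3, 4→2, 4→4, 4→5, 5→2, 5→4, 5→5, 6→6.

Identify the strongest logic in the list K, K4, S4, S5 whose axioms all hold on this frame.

Transitive (axiom 4): yes — every two-step R-path is closed by a direct edge.
Reflexive (axiom T): no — 1 is not related to itself.
Euclidean (axiom 5): yes — any two successors of a common world are R-related.
So F validates K, K4; S4 would additionally require R to be reflexive. The strongest is K4.

K4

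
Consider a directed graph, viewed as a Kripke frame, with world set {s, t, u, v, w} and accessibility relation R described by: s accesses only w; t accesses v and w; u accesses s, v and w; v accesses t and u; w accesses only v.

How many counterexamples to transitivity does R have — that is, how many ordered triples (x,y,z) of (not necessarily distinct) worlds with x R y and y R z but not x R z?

12

Enumerating: (s,w,v), (t,v,t), (t,v,u), (u,v,t), (u,v,u), (v,t,v), (v,t,w), (v,u,s), (v,u,v), (v,u,w), (w,v,t), (w,v,u).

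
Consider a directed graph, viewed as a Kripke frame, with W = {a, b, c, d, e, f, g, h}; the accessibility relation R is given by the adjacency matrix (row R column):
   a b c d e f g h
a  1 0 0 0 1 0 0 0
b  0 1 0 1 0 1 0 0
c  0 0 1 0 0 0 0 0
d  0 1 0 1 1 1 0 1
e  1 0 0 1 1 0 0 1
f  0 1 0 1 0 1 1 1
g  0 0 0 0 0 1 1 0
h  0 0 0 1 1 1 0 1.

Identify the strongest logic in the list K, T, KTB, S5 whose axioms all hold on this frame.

Reflexive (axiom T): yes — every world is R-related to itself.
Symmetric (axiom B): yes — every pair in R has its reverse in R.
Euclidean (axiom 5): no — d R b and d R e, but not b R e.
So F validates K, T, KTB; S5 would additionally require R to be Euclidean. The strongest is KTB.

KTB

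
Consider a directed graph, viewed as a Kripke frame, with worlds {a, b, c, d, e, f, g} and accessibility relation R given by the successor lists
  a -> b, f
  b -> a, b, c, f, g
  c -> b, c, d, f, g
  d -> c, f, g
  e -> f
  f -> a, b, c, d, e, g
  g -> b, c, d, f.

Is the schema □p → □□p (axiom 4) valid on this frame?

By correspondence theory, 4 is valid on a frame iff R is transitive.
Transitive: no — a R b and b R c, but not a R c.

No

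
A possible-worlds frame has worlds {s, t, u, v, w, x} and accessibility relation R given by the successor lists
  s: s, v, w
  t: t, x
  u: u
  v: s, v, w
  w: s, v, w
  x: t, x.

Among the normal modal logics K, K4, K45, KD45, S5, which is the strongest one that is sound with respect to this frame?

S5

Transitive (axiom 4): yes — every two-step R-path is closed by a direct edge.
Euclidean (axiom 5): yes — any two successors of a common world are R-related.
Serial (axiom D): yes — every world has a successor (e.g. s R s).
Reflexive (axiom T): yes — every world is R-related to itself.
So F validates K, K4, K45, KD45, S5. The strongest is S5.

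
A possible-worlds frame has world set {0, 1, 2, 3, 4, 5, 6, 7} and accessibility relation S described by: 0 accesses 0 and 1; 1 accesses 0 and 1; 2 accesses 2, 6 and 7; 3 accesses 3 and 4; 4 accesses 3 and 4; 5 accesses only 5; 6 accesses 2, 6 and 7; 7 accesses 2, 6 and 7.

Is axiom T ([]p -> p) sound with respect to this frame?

By correspondence theory, T is valid on a frame iff S is reflexive.
Reflexive: yes — every world is S-related to itself.

Yes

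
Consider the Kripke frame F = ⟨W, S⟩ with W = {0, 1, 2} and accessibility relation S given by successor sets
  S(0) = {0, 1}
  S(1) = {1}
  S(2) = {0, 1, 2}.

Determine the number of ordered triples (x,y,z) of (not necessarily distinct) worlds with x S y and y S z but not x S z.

S is transitive; there are no such tuples.

0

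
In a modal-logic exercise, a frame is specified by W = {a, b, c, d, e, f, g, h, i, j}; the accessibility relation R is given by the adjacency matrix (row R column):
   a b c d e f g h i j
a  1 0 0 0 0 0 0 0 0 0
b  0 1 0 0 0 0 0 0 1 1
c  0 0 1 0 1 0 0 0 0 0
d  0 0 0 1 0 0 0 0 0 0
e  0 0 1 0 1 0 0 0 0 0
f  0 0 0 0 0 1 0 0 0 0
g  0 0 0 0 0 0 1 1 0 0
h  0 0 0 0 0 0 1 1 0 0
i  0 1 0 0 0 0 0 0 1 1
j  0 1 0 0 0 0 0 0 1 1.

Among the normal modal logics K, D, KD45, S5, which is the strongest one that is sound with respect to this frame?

S5

Serial (axiom D): yes — every world has a successor (e.g. a R a).
Euclidean (axiom 5): yes — any two successors of a common world are R-related.
Transitive (axiom 4): yes — every two-step R-path is closed by a direct edge.
Reflexive (axiom T): yes — every world is R-related to itself.
So F validates K, D, KD45, S5. The strongest is S5.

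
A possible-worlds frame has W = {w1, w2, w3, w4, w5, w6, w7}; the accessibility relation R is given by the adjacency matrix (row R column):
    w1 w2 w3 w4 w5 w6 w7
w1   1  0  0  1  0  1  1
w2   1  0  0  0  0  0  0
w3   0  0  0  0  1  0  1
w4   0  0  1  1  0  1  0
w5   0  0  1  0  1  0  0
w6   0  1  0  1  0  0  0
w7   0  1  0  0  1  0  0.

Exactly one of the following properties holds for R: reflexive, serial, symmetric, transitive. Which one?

Reflexive: no — w2 is not related to itself.
Serial: yes — every world has a successor (e.g. w1 R w1).
Symmetric: no — w1 R w4 but not w4 R w1.
Transitive: no — w1 R w4 and w4 R w3, but not w1 R w3.
Only serial holds.

serial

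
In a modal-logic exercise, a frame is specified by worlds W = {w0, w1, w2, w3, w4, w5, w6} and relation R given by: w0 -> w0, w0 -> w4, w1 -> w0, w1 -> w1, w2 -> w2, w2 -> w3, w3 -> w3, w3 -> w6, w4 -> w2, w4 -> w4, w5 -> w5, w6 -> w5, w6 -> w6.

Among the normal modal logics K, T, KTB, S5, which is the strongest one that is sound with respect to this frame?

T

Reflexive (axiom T): yes — every world is R-related to itself.
Symmetric (axiom B): no — w0 R w4 but not w4 R w0.
Euclidean (axiom 5): no — w0 R w4 and w0 R w0, but not w4 R w0.
So F validates K, T; KTB would additionally require R to be symmetric. The strongest is T.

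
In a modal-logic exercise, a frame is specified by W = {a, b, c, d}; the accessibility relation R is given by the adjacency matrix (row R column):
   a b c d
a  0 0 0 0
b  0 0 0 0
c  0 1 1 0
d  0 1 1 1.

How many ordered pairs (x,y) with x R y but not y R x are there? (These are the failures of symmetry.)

3

Enumerating: (c,b), (d,b), (d,c).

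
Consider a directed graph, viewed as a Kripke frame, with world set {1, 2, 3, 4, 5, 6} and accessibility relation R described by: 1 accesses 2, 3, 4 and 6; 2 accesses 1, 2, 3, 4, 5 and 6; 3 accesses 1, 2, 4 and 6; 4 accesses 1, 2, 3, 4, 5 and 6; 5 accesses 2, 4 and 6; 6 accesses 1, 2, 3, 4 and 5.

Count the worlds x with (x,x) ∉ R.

4

Enumerating: 1, 3, 5, 6.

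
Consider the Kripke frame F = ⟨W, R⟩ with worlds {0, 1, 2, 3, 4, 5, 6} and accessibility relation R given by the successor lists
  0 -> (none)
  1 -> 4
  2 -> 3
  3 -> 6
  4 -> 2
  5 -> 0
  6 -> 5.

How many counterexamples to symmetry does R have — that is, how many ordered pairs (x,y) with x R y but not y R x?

Enumerating: (1,4), (2,3), (3,6), (4,2), (5,0), (6,5).

6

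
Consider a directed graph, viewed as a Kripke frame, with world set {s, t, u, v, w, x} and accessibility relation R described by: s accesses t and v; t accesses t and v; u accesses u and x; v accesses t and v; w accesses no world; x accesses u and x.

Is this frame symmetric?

Symmetric: no — s R t but not t R s.

No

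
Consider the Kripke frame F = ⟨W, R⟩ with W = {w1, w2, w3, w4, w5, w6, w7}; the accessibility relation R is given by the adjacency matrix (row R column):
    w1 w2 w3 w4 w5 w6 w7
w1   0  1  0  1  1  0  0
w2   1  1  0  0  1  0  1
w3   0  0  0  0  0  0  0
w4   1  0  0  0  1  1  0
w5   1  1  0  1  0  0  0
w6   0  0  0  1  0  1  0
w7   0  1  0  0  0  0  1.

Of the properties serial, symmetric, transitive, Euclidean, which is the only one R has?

symmetric

Serial: no — w3 has no R-successor.
Symmetric: yes — every pair in R has its reverse in R.
Transitive: no — w1 R w2 and w2 R w7, but not w1 R w7.
Euclidean: no — w1 R w2 and w1 R w4, but not w2 R w4.
Only symmetric holds.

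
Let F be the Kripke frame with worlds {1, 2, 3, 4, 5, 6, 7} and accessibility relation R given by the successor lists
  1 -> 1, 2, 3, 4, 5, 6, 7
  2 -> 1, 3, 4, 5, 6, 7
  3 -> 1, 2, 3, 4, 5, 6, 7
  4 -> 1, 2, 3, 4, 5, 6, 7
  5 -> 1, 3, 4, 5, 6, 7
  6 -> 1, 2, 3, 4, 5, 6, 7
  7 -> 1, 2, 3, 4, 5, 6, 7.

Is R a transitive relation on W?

No

Transitive: no — 5 R 1 and 1 R 2, but not 5 R 2.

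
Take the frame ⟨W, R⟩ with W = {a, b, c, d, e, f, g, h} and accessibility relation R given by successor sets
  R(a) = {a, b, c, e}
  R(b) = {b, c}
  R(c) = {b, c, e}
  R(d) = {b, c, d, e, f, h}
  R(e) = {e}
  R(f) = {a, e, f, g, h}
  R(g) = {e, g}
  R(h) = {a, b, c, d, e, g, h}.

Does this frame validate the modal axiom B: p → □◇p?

No

Axiom B corresponds to the accessibility relation being symmetric.
Symmetric: no — a R b but not b R a.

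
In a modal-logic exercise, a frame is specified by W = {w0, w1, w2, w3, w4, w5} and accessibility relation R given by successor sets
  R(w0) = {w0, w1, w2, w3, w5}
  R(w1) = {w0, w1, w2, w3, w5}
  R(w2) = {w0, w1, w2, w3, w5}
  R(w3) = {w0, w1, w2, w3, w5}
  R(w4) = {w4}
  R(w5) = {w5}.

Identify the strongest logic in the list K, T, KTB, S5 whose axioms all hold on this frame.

T

Reflexive (axiom T): yes — every world is R-related to itself.
Symmetric (axiom B): no — w0 R w5 but not w5 R w0.
Euclidean (axiom 5): no — w0 R w5 and w0 R w1, but not w5 R w1.
So F validates K, T; KTB would additionally require R to be symmetric. The strongest is T.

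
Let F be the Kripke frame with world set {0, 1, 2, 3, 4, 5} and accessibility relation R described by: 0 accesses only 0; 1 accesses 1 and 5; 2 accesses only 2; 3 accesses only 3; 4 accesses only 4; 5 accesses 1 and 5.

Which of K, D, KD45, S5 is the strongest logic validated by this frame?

Serial (axiom D): yes — every world has a successor (e.g. 0 R 0).
Euclidean (axiom 5): yes — any two successors of a common world are R-related.
Transitive (axiom 4): yes — every two-step R-path is closed by a direct edge.
Reflexive (axiom T): yes — every world is R-related to itself.
So F validates K, D, KD45, S5. The strongest is S5.

S5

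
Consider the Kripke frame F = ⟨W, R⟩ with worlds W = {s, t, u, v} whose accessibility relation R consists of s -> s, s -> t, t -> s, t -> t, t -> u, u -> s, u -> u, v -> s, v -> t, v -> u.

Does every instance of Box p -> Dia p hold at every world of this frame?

By correspondence theory, D is valid on a frame iff R is serial.
Serial: yes — every world has a successor (e.g. s R s).

Yes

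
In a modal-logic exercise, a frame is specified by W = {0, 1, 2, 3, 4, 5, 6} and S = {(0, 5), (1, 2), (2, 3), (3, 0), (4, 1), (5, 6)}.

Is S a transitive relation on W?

Transitive: no — 0 S 5 and 5 S 6, but not 0 S 6.

No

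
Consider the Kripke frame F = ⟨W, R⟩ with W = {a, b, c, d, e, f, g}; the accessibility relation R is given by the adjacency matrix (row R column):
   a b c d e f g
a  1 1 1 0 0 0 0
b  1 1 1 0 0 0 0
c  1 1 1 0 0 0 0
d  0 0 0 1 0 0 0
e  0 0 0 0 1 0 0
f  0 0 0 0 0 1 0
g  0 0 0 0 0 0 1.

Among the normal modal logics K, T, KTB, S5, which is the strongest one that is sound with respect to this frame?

Reflexive (axiom T): yes — every world is R-related to itself.
Symmetric (axiom B): yes — every pair in R has its reverse in R.
Euclidean (axiom 5): yes — any two successors of a common world are R-related.
So F validates K, T, KTB, S5. The strongest is S5.

S5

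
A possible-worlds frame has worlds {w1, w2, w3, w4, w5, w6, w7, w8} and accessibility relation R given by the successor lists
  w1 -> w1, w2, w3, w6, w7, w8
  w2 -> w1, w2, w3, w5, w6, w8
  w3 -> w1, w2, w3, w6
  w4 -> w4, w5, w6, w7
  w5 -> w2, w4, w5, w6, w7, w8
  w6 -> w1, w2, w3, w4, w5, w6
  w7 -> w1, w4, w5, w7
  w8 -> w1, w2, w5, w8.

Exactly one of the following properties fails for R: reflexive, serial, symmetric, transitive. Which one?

Reflexive: yes — every world is R-related to itself.
Serial: yes — every world has a successor (e.g. w1 R w1).
Symmetric: yes — every pair in R has its reverse in R.
Transitive: no — w1 R w2 and w2 R w5, but not w1 R w5.
Only transitive fails.

transitive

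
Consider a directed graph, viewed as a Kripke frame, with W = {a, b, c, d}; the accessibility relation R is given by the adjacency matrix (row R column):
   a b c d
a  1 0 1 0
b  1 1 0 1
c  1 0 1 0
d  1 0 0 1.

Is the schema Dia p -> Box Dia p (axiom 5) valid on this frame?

The schema 5 characterises exactly the Euclidean frames.
Euclidean: no — b R a and b R d, but not a R d.

No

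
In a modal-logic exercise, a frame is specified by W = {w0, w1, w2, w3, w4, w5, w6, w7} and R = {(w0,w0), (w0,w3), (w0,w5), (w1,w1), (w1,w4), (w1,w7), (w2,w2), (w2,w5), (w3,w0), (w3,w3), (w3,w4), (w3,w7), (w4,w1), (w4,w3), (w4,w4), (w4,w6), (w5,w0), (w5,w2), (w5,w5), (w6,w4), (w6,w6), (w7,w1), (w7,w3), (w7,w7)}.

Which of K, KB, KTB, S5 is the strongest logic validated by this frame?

Symmetric (axiom B): yes — every pair in R has its reverse in R.
Reflexive (axiom T): yes — every world is R-related to itself.
Euclidean (axiom 5): no — w0 R w3 and w0 R w5, but not w3 R w5.
So F validates K, KB, KTB; S5 would additionally require R to be Euclidean. The strongest is KTB.

KTB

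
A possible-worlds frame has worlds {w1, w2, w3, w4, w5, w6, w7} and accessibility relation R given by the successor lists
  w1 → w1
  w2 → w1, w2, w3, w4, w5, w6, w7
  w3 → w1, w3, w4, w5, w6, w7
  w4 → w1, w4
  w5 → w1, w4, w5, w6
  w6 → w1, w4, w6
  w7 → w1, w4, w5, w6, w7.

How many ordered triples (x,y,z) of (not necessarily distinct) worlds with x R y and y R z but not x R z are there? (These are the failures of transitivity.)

R is transitive; there are no such tuples.

0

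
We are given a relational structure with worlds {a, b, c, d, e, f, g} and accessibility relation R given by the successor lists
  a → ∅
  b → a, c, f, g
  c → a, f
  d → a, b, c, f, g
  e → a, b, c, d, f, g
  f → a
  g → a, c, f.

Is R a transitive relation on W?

Transitive: yes — every two-step R-path is closed by a direct edge.

Yes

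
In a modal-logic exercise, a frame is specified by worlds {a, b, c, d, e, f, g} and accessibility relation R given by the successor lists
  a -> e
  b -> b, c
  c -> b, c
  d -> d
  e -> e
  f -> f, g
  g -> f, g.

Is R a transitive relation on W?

Transitive: yes — every two-step R-path is closed by a direct edge.

Yes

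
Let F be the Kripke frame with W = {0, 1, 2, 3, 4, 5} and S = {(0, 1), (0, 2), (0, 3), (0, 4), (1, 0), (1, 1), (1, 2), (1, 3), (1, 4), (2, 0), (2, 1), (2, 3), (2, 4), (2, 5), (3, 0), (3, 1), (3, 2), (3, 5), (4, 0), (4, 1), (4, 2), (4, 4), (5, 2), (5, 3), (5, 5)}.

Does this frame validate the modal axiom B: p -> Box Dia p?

The schema B characterises exactly the symmetric frames.
Symmetric: yes — every pair in S has its reverse in S.

Yes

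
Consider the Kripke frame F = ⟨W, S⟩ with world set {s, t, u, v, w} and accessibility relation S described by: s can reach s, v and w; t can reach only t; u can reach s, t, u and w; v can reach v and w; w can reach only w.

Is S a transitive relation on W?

Transitive: no — u S s and s S v, but not u S v.

No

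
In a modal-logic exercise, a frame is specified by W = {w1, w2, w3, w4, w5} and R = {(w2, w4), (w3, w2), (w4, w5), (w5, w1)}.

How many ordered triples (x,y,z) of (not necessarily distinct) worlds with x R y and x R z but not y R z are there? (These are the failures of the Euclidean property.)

Enumerating: (w2,w4,w4), (w3,w2,w2), (w4,w5,w5), (w5,w1,w1).

4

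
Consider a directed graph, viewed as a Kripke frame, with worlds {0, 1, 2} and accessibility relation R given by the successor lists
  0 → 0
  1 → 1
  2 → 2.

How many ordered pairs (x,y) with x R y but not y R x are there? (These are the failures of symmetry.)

R is symmetric; there are no such tuples.

0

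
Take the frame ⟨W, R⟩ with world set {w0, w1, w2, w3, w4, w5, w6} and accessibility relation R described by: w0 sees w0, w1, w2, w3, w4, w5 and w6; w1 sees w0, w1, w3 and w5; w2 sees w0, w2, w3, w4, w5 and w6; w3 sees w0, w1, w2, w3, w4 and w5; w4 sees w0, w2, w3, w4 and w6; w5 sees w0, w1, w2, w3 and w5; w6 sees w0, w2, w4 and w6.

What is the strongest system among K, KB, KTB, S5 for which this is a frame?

Symmetric (axiom B): yes — every pair in R has its reverse in R.
Reflexive (axiom T): yes — every world is R-related to itself.
Euclidean (axiom 5): no — w0 R w1 and w0 R w2, but not w1 R w2.
So F validates K, KB, KTB; S5 would additionally require R to be Euclidean. The strongest is KTB.

KTB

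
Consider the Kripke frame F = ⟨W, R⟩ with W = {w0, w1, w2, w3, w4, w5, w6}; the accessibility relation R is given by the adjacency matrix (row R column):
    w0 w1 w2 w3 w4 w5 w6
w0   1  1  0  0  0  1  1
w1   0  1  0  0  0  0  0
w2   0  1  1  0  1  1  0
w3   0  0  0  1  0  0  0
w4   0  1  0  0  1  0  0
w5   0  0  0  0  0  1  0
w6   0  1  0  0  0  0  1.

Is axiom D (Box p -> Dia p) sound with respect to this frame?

Yes

The schema D characterises exactly the serial frames.
Serial: yes — every world has a successor (e.g. w0 R w0).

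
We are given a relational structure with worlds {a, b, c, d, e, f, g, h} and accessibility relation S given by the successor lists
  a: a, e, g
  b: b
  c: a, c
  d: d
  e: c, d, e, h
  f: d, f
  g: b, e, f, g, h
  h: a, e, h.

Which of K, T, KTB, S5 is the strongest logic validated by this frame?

Reflexive (axiom T): yes — every world is S-related to itself.
Symmetric (axiom B): no — a S e but not e S a.
Euclidean (axiom 5): no — a S e and a S g, but not e S g.
So F validates K, T; KTB would additionally require S to be symmetric. The strongest is T.

T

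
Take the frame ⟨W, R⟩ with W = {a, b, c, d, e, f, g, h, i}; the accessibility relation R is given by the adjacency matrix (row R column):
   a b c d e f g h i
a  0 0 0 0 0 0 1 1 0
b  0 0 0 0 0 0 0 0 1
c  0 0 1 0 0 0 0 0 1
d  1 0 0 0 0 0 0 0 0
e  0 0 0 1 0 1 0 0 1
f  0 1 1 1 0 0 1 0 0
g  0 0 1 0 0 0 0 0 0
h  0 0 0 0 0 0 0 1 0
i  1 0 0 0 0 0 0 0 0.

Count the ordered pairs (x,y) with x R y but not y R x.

14

Enumerating: (a,g), (a,h), (b,i), (c,i), (d,a), (e,d), (e,f), (e,i), (f,b), (f,c), (f,d), (f,g), (g,c), (i,a).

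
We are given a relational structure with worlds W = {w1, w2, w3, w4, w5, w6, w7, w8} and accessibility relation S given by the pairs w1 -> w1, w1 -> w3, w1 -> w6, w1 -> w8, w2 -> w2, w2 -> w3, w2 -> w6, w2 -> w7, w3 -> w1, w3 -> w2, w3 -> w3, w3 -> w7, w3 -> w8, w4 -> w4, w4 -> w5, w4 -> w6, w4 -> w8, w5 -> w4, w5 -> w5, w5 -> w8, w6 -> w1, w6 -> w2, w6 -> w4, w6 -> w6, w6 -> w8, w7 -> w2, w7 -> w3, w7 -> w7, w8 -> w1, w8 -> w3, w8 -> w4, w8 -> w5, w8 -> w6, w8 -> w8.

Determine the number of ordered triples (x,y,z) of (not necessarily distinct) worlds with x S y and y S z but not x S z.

Enumerating: (w1,w3,w2), (w1,w3,w7), (w1,w6,w2), (w1,w6,w4), (w1,w8,w4), (w1,w8,w5), (w2,w3,w1), (w2,w3,w8), (w2,w6,w1), (w2,w6,w4), (w2,w6,w8), (w3,w1,w6), … and 24 more.
Total: 36.

36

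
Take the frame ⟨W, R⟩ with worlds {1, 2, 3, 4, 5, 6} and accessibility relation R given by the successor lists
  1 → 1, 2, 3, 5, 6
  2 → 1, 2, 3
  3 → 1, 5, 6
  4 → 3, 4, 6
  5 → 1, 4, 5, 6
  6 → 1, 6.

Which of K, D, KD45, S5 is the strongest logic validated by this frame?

Serial (axiom D): yes — every world has a successor (e.g. 1 R 1).
Euclidean (axiom 5): no — 1 R 2 and 1 R 5, but not 2 R 5.
Transitive (axiom 4): no — 1 R 5 and 5 R 4, but not 1 R 4.
Reflexive (axiom T): no — 3 is not related to itself.
So F validates K, D; KD45 would additionally require R to be Euclidean and transitive. The strongest is D.

D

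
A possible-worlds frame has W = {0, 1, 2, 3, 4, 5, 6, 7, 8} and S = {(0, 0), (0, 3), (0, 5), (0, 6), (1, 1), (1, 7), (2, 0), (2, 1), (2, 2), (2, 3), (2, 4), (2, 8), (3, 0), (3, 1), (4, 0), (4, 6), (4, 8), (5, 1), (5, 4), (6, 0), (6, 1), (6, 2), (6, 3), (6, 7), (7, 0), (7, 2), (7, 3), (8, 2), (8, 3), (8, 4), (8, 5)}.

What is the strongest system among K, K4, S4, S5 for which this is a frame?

Transitive (axiom 4): no — 0 S 3 and 3 S 1, but not 0 S 1.
Reflexive (axiom T): no — 3 is not related to itself.
Euclidean (axiom 5): no — 0 S 3 and 0 S 5, but not 3 S 5.
So F validates K; K4 would additionally require S to be transitive. The strongest is K.

K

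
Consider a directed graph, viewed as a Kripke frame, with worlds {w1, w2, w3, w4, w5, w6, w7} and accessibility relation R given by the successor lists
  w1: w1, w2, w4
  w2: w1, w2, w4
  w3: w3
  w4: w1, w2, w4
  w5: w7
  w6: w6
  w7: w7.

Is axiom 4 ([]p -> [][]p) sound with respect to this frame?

Yes

By correspondence theory, 4 is valid on a frame iff R is transitive.
Transitive: yes — every two-step R-path is closed by a direct edge.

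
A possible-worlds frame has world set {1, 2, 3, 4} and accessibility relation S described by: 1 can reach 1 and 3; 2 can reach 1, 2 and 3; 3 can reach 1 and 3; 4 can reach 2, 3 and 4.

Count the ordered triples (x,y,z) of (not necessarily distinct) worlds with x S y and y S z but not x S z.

Enumerating: (4,2,1), (4,3,1).

2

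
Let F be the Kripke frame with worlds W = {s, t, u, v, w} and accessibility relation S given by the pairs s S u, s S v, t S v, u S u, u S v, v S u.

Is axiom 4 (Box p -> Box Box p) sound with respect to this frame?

By correspondence theory, 4 is valid on a frame iff S is transitive.
Transitive: no — t S v and v S u, but not t S u.

No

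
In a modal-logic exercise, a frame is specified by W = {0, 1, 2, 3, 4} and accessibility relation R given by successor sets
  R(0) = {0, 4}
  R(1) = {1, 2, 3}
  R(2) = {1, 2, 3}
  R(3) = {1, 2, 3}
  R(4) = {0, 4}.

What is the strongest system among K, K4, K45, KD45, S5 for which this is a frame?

S5

Transitive (axiom 4): yes — every two-step R-path is closed by a direct edge.
Euclidean (axiom 5): yes — any two successors of a common world are R-related.
Serial (axiom D): yes — every world has a successor (e.g. 0 R 0).
Reflexive (axiom T): yes — every world is R-related to itself.
So F validates K, K4, K45, KD45, S5. The strongest is S5.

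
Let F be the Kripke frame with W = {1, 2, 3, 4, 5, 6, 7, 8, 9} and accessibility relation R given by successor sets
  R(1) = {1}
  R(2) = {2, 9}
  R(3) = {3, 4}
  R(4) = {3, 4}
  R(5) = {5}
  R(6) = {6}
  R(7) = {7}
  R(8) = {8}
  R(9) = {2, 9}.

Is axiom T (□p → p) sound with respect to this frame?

Yes

The schema T characterises exactly the reflexive frames.
Reflexive: yes — every world is R-related to itself.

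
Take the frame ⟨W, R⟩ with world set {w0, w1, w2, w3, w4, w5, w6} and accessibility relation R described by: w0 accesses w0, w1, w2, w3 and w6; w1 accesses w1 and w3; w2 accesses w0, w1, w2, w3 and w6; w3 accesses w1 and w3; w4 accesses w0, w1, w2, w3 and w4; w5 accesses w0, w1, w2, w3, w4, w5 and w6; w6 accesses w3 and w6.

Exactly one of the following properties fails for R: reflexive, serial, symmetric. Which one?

Reflexive: yes — every world is R-related to itself.
Serial: yes — every world has a successor (e.g. w0 R w0).
Symmetric: no — w0 R w1 but not w1 R w0.
Only symmetric fails.

symmetric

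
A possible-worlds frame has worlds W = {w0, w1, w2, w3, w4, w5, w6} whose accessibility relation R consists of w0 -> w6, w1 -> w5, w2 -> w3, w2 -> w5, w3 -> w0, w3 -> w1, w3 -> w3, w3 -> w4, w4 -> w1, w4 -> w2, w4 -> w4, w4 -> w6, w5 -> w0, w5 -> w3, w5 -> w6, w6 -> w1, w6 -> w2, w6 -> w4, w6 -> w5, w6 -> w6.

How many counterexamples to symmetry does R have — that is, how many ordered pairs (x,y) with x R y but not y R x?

Enumerating: (w0,w6), (w1,w5), (w2,w3), (w2,w5), (w3,w0), (w3,w1), (w3,w4), (w4,w1), (w4,w2), (w5,w0), (w5,w3), (w6,w1), (w6,w2).

13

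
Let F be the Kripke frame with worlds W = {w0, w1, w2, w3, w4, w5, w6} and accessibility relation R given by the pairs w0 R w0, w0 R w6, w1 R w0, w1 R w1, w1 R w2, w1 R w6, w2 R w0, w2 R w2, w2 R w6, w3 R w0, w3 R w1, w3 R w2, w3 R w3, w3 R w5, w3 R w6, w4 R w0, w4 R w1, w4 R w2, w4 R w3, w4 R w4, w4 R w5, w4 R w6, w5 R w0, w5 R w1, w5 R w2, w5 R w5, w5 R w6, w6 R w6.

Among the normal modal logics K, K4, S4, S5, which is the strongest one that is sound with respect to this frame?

Transitive (axiom 4): yes — every two-step R-path is closed by a direct edge.
Reflexive (axiom T): yes — every world is R-related to itself.
Euclidean (axiom 5): no — w1 R w0 and w1 R w2, but not w0 R w2.
So F validates K, K4, S4; S5 would additionally require R to be Euclidean. The strongest is S4.

S4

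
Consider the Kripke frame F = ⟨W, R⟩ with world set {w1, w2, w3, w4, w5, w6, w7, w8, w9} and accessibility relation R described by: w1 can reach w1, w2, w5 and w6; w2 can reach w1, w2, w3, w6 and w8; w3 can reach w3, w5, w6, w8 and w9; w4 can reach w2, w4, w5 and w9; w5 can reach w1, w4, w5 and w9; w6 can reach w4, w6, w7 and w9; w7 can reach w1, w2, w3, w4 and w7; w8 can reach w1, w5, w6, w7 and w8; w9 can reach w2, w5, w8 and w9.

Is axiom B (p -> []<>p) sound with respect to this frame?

The schema B characterises exactly the symmetric frames.
Symmetric: no — w1 R w6 but not w6 R w1.

No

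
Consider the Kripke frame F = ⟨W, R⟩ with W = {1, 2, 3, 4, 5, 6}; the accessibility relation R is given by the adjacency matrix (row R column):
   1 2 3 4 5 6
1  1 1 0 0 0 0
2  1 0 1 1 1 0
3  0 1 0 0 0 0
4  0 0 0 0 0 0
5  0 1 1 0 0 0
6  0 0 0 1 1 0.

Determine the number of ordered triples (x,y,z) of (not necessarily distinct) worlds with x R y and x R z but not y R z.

Enumerating: (1,2,2), (2,1,3), (2,1,4), (2,1,5), (2,3,1), (2,3,3), (2,3,4), (2,3,5), (2,4,1), (2,4,3), (2,4,4), (2,4,5), … and 10 more.
Total: 22.

22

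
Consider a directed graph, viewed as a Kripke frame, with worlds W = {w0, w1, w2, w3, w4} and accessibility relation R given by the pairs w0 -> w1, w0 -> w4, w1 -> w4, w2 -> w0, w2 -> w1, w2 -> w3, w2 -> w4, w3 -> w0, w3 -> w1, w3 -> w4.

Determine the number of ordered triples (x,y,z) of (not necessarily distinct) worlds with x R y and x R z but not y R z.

20

Enumerating: (w0,w1,w1), (w0,w4,w1), (w0,w4,w4), (w1,w4,w4), (w2,w0,w0), (w2,w0,w3), (w2,w1,w0), (w2,w1,w1), (w2,w1,w3), (w2,w3,w3), (w2,w4,w0), (w2,w4,w1), … and 8 more.
Total: 20.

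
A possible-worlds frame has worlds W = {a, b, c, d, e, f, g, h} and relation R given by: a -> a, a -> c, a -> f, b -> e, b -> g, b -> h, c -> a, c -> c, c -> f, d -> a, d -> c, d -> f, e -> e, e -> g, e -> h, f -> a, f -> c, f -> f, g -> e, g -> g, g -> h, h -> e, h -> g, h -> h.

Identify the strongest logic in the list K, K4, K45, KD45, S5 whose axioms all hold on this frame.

KD45

Transitive (axiom 4): yes — every two-step R-path is closed by a direct edge.
Euclidean (axiom 5): yes — any two successors of a common world are R-related.
Serial (axiom D): yes — every world has a successor (e.g. a R a).
Reflexive (axiom T): no — b is not related to itself.
So F validates K, K4, K45, KD45; S5 would additionally require R to be reflexive. The strongest is KD45.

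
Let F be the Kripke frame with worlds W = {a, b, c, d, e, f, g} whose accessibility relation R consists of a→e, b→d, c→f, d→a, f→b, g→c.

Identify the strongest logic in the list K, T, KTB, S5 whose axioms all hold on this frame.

K

Reflexive (axiom T): no — a is not related to itself.
Symmetric (axiom B): no — a R e but not e R a.
Euclidean (axiom 5): no — a R e and a R e, but not e R e.
So F validates K; T would additionally require R to be reflexive. The strongest is K.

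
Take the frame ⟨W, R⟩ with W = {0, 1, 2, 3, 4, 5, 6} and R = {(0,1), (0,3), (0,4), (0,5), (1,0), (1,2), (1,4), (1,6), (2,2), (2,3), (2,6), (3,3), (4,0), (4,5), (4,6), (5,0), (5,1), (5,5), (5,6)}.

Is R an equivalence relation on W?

No

Reflexive: no — 0 is not related to itself.
Symmetric: no — 0 R 3 but not 3 R 0.
Transitive: no — 0 R 1 and 1 R 2, but not 0 R 2.
So R is not an equivalence relation.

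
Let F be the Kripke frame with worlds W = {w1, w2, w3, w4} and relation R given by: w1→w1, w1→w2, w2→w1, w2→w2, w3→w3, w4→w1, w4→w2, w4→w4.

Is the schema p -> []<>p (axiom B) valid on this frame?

No

The schema B characterises exactly the symmetric frames.
Symmetric: no — w4 R w1 but not w1 R w4.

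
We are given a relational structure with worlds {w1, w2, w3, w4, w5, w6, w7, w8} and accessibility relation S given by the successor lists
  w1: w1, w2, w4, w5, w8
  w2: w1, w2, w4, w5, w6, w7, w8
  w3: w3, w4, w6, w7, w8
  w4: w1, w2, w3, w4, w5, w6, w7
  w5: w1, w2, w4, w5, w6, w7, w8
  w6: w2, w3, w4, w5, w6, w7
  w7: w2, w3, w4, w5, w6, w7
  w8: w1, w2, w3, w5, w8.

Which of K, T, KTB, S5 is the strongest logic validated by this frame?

KTB

Reflexive (axiom T): yes — every world is S-related to itself.
Symmetric (axiom B): yes — every pair in S has its reverse in S.
Euclidean (axiom 5): no — w1 S w4 and w1 S w8, but not w4 S w8.
So F validates K, T, KTB; S5 would additionally require S to be Euclidean. The strongest is KTB.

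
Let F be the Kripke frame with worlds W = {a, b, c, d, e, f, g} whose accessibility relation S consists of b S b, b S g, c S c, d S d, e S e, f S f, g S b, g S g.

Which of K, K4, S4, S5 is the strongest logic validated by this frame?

Transitive (axiom 4): yes — every two-step S-path is closed by a direct edge.
Reflexive (axiom T): no — a is not related to itself.
Euclidean (axiom 5): yes — any two successors of a common world are S-related.
So F validates K, K4; S4 would additionally require S to be reflexive. The strongest is K4.

K4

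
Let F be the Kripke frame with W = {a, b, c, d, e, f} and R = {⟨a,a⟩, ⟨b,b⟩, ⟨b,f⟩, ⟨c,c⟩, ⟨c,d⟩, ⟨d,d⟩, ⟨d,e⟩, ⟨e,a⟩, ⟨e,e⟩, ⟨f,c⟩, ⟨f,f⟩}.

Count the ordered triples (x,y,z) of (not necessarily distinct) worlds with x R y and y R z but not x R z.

Enumerating: (b,f,c), (c,d,e), (d,e,a), (f,c,d).

4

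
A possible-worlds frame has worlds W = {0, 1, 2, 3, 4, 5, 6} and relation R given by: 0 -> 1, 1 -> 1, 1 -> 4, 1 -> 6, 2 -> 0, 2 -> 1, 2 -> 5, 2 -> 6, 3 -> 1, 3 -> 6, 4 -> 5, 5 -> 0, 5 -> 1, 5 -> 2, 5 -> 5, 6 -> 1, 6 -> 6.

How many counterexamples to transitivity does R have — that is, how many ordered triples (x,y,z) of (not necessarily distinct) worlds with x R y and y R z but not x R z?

13

Enumerating: (0,1,4), (0,1,6), (1,4,5), (2,1,4), (2,5,2), (3,1,4), (4,5,0), (4,5,1), (4,5,2), (5,1,4), (5,1,6), (5,2,6), (6,1,4).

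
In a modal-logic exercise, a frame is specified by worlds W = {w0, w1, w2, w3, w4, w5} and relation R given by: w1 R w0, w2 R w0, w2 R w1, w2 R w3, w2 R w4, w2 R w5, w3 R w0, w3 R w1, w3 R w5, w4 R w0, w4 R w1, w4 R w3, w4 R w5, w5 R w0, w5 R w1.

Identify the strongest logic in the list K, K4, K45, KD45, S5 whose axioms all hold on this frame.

Transitive (axiom 4): yes — every two-step R-path is closed by a direct edge.
Euclidean (axiom 5): no — w2 R w0 and w2 R w1, but not w0 R w1.
Serial (axiom D): no — w0 has no R-successor.
Reflexive (axiom T): no — w0 is not related to itself.
So F validates K, K4; K45 would additionally require R to be Euclidean. The strongest is K4.

K4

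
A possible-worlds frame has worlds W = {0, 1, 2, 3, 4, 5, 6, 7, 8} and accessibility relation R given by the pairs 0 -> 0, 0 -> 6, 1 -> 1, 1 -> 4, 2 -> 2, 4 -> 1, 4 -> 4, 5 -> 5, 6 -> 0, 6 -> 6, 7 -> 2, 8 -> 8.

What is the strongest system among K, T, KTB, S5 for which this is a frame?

Reflexive (axiom T): no — 3 is not related to itself.
Symmetric (axiom B): no — 7 R 2 but not 2 R 7.
Euclidean (axiom 5): yes — any two successors of a common world are R-related.
So F validates K; T would additionally require R to be reflexive. The strongest is K.

K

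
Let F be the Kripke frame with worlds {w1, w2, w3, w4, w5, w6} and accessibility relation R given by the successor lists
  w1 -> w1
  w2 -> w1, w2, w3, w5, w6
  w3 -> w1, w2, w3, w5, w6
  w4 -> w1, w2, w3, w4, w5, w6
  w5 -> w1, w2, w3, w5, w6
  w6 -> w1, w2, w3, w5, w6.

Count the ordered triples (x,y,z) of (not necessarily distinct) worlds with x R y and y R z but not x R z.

R is transitive; there are no such tuples.

0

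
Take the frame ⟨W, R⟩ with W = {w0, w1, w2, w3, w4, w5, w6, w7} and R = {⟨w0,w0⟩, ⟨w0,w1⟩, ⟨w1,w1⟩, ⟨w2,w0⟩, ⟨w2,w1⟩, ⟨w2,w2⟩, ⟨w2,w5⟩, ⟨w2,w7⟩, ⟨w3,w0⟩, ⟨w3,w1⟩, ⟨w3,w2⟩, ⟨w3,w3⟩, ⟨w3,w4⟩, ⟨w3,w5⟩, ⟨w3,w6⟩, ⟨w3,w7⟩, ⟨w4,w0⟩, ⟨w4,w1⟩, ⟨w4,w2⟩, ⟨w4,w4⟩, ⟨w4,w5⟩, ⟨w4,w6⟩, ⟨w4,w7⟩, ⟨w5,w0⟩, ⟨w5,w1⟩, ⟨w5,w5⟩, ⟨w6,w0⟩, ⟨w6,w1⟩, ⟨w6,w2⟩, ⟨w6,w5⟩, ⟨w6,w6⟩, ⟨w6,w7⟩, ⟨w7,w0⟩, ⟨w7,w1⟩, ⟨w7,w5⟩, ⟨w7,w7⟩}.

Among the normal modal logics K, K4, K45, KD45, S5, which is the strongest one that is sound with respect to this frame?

Transitive (axiom 4): yes — every two-step R-path is closed by a direct edge.
Euclidean (axiom 5): no — w2 R w0 and w2 R w5, but not w0 R w5.
Serial (axiom D): yes — every world has a successor (e.g. w0 R w0).
Reflexive (axiom T): yes — every world is R-related to itself.
So F validates K, K4; K45 would additionally require R to be Euclidean. The strongest is K4.

K4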